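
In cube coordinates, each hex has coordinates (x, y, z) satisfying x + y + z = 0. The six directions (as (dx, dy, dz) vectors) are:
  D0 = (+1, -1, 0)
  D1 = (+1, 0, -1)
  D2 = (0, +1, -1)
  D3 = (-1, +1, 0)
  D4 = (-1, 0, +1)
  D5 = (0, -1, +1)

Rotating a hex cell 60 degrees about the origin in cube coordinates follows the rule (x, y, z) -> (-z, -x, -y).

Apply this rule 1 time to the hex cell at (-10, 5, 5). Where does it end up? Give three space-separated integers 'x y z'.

Start: (-10, 5, 5)
Step 1: (-10, 5, 5) -> (-(5), -(-10), -(5)) = (-5, 10, -5)

Answer: -5 10 -5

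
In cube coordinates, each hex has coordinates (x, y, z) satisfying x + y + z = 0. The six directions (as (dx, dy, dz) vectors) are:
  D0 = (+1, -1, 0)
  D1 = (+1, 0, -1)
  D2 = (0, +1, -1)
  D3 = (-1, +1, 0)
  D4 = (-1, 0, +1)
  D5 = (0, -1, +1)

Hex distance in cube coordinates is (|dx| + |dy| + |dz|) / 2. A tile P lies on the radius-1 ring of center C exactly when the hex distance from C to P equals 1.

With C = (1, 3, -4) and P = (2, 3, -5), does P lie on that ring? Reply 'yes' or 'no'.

Answer: yes

Derivation:
|px - cx| = |2 - 1| = 1
|py - cy| = |3 - 3| = 0
|pz - cz| = |-5 - (-4)| = 1
distance = (1+0+1)/2 = 2/2 = 1
radius = 1; distance == radius -> yes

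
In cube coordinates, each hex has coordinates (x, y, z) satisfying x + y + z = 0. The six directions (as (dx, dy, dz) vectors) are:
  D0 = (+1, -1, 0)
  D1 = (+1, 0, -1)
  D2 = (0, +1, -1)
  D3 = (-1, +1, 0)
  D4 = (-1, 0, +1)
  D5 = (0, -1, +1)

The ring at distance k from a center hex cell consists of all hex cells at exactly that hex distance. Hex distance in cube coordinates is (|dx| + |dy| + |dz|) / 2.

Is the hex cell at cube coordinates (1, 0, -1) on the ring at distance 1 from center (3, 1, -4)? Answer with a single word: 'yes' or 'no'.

|px - cx| = |1 - 3| = 2
|py - cy| = |0 - 1| = 1
|pz - cz| = |-1 - (-4)| = 3
distance = (2+1+3)/2 = 6/2 = 3
radius = 1; distance != radius -> no

Answer: no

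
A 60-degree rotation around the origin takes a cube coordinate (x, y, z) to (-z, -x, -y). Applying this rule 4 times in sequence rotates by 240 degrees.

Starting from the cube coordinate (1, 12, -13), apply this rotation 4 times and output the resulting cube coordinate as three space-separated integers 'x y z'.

Start: (1, 12, -13)
Step 1: (1, 12, -13) -> (-(-13), -(1), -(12)) = (13, -1, -12)
Step 2: (13, -1, -12) -> (-(-12), -(13), -(-1)) = (12, -13, 1)
Step 3: (12, -13, 1) -> (-(1), -(12), -(-13)) = (-1, -12, 13)
Step 4: (-1, -12, 13) -> (-(13), -(-1), -(-12)) = (-13, 1, 12)

Answer: -13 1 12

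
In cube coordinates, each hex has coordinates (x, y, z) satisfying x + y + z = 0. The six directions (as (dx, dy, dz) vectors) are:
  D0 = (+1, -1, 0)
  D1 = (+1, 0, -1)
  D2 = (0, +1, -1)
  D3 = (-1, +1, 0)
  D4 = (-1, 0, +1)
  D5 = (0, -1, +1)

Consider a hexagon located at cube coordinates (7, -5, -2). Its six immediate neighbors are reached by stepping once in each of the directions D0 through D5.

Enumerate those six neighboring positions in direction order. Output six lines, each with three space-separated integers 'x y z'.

Answer: 8 -6 -2
8 -5 -3
7 -4 -3
6 -4 -2
6 -5 -1
7 -6 -1

Derivation:
Center: (7, -5, -2). Add each direction:
  D0: (7, -5, -2) + (1, -1, 0) = (8, -6, -2)
  D1: (7, -5, -2) + (1, 0, -1) = (8, -5, -3)
  D2: (7, -5, -2) + (0, 1, -1) = (7, -4, -3)
  D3: (7, -5, -2) + (-1, 1, 0) = (6, -4, -2)
  D4: (7, -5, -2) + (-1, 0, 1) = (6, -5, -1)
  D5: (7, -5, -2) + (0, -1, 1) = (7, -6, -1)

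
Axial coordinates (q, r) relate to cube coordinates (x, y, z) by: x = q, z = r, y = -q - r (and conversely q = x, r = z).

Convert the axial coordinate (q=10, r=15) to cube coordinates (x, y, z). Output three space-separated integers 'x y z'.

Answer: 10 -25 15

Derivation:
x = q = 10
z = r = 15
y = -x - z = -(10) - (15) = -25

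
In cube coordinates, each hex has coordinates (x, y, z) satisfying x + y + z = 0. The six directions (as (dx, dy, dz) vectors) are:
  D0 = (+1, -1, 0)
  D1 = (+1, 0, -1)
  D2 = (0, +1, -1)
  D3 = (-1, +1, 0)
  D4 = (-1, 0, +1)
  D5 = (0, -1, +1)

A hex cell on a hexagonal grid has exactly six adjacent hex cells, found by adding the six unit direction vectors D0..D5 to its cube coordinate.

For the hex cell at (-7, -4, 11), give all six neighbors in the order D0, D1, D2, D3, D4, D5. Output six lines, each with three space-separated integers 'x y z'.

Center: (-7, -4, 11). Add each direction:
  D0: (-7, -4, 11) + (1, -1, 0) = (-6, -5, 11)
  D1: (-7, -4, 11) + (1, 0, -1) = (-6, -4, 10)
  D2: (-7, -4, 11) + (0, 1, -1) = (-7, -3, 10)
  D3: (-7, -4, 11) + (-1, 1, 0) = (-8, -3, 11)
  D4: (-7, -4, 11) + (-1, 0, 1) = (-8, -4, 12)
  D5: (-7, -4, 11) + (0, -1, 1) = (-7, -5, 12)

Answer: -6 -5 11
-6 -4 10
-7 -3 10
-8 -3 11
-8 -4 12
-7 -5 12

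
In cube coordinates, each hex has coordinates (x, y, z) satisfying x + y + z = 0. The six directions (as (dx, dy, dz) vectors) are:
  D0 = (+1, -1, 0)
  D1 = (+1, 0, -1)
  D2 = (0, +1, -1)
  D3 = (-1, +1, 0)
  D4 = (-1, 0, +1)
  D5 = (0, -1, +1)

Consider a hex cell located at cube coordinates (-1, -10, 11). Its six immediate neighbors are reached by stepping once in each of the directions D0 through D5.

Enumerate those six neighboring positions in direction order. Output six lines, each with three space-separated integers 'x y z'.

Answer: 0 -11 11
0 -10 10
-1 -9 10
-2 -9 11
-2 -10 12
-1 -11 12

Derivation:
Center: (-1, -10, 11). Add each direction:
  D0: (-1, -10, 11) + (1, -1, 0) = (0, -11, 11)
  D1: (-1, -10, 11) + (1, 0, -1) = (0, -10, 10)
  D2: (-1, -10, 11) + (0, 1, -1) = (-1, -9, 10)
  D3: (-1, -10, 11) + (-1, 1, 0) = (-2, -9, 11)
  D4: (-1, -10, 11) + (-1, 0, 1) = (-2, -10, 12)
  D5: (-1, -10, 11) + (0, -1, 1) = (-1, -11, 12)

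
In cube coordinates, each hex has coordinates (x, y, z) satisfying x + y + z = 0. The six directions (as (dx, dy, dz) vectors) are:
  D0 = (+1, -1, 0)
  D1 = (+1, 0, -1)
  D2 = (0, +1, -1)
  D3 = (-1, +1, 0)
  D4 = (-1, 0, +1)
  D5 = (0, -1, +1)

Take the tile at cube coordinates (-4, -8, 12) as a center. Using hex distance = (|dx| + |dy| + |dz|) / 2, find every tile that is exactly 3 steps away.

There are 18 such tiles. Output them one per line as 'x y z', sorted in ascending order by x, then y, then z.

Walk ring at distance 3 from (-4, -8, 12):
Start at center + D4*3 = (-7, -8, 15)
  hex 0: (-7, -8, 15)
  hex 1: (-6, -9, 15)
  hex 2: (-5, -10, 15)
  hex 3: (-4, -11, 15)
  hex 4: (-3, -11, 14)
  hex 5: (-2, -11, 13)
  hex 6: (-1, -11, 12)
  hex 7: (-1, -10, 11)
  hex 8: (-1, -9, 10)
  hex 9: (-1, -8, 9)
  hex 10: (-2, -7, 9)
  hex 11: (-3, -6, 9)
  hex 12: (-4, -5, 9)
  hex 13: (-5, -5, 10)
  hex 14: (-6, -5, 11)
  hex 15: (-7, -5, 12)
  hex 16: (-7, -6, 13)
  hex 17: (-7, -7, 14)
Sorted: 18 hexes.

Answer: -7 -8 15
-7 -7 14
-7 -6 13
-7 -5 12
-6 -9 15
-6 -5 11
-5 -10 15
-5 -5 10
-4 -11 15
-4 -5 9
-3 -11 14
-3 -6 9
-2 -11 13
-2 -7 9
-1 -11 12
-1 -10 11
-1 -9 10
-1 -8 9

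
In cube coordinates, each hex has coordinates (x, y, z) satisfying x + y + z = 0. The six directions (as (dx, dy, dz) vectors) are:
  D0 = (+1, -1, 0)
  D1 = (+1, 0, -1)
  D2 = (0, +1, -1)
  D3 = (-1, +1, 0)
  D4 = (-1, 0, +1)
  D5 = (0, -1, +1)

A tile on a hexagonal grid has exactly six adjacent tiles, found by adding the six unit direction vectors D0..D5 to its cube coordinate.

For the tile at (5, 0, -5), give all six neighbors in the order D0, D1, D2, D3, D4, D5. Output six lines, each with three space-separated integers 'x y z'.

Center: (5, 0, -5). Add each direction:
  D0: (5, 0, -5) + (1, -1, 0) = (6, -1, -5)
  D1: (5, 0, -5) + (1, 0, -1) = (6, 0, -6)
  D2: (5, 0, -5) + (0, 1, -1) = (5, 1, -6)
  D3: (5, 0, -5) + (-1, 1, 0) = (4, 1, -5)
  D4: (5, 0, -5) + (-1, 0, 1) = (4, 0, -4)
  D5: (5, 0, -5) + (0, -1, 1) = (5, -1, -4)

Answer: 6 -1 -5
6 0 -6
5 1 -6
4 1 -5
4 0 -4
5 -1 -4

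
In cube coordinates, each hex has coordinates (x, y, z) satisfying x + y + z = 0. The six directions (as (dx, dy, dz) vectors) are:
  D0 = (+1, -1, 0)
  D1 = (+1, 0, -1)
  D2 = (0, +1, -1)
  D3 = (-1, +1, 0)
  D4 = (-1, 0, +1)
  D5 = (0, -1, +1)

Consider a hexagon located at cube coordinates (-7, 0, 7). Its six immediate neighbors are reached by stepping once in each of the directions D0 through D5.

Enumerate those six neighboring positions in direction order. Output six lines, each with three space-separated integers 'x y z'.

Center: (-7, 0, 7). Add each direction:
  D0: (-7, 0, 7) + (1, -1, 0) = (-6, -1, 7)
  D1: (-7, 0, 7) + (1, 0, -1) = (-6, 0, 6)
  D2: (-7, 0, 7) + (0, 1, -1) = (-7, 1, 6)
  D3: (-7, 0, 7) + (-1, 1, 0) = (-8, 1, 7)
  D4: (-7, 0, 7) + (-1, 0, 1) = (-8, 0, 8)
  D5: (-7, 0, 7) + (0, -1, 1) = (-7, -1, 8)

Answer: -6 -1 7
-6 0 6
-7 1 6
-8 1 7
-8 0 8
-7 -1 8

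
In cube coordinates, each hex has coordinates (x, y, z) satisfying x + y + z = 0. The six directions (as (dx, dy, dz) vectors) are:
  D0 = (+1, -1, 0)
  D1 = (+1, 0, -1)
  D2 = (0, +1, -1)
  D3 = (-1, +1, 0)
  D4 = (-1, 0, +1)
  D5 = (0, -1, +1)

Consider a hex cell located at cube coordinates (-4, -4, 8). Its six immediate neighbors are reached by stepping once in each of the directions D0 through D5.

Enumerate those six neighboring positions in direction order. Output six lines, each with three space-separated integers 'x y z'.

Center: (-4, -4, 8). Add each direction:
  D0: (-4, -4, 8) + (1, -1, 0) = (-3, -5, 8)
  D1: (-4, -4, 8) + (1, 0, -1) = (-3, -4, 7)
  D2: (-4, -4, 8) + (0, 1, -1) = (-4, -3, 7)
  D3: (-4, -4, 8) + (-1, 1, 0) = (-5, -3, 8)
  D4: (-4, -4, 8) + (-1, 0, 1) = (-5, -4, 9)
  D5: (-4, -4, 8) + (0, -1, 1) = (-4, -5, 9)

Answer: -3 -5 8
-3 -4 7
-4 -3 7
-5 -3 8
-5 -4 9
-4 -5 9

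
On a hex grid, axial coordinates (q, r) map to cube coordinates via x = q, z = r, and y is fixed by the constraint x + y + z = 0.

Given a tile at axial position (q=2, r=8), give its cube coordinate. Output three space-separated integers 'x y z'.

Answer: 2 -10 8

Derivation:
x = q = 2
z = r = 8
y = -x - z = -(2) - (8) = -10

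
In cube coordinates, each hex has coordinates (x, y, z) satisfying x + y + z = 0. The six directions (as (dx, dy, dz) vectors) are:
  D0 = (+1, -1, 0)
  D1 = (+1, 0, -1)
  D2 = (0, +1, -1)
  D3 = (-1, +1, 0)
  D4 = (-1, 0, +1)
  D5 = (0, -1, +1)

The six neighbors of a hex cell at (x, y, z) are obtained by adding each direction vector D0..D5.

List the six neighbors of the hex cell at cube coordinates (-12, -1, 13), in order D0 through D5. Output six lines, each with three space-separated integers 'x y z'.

Answer: -11 -2 13
-11 -1 12
-12 0 12
-13 0 13
-13 -1 14
-12 -2 14

Derivation:
Center: (-12, -1, 13). Add each direction:
  D0: (-12, -1, 13) + (1, -1, 0) = (-11, -2, 13)
  D1: (-12, -1, 13) + (1, 0, -1) = (-11, -1, 12)
  D2: (-12, -1, 13) + (0, 1, -1) = (-12, 0, 12)
  D3: (-12, -1, 13) + (-1, 1, 0) = (-13, 0, 13)
  D4: (-12, -1, 13) + (-1, 0, 1) = (-13, -1, 14)
  D5: (-12, -1, 13) + (0, -1, 1) = (-12, -2, 14)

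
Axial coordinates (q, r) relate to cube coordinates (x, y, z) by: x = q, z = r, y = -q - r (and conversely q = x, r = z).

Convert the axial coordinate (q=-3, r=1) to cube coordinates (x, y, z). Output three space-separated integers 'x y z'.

x = q = -3
z = r = 1
y = -x - z = -(-3) - (1) = 2

Answer: -3 2 1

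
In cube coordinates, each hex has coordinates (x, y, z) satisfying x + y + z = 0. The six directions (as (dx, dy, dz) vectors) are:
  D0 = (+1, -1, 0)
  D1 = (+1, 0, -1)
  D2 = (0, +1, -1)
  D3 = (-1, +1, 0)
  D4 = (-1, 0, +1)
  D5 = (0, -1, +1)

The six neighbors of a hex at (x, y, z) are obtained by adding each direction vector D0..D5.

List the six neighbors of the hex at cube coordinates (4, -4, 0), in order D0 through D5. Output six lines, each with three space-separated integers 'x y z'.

Center: (4, -4, 0). Add each direction:
  D0: (4, -4, 0) + (1, -1, 0) = (5, -5, 0)
  D1: (4, -4, 0) + (1, 0, -1) = (5, -4, -1)
  D2: (4, -4, 0) + (0, 1, -1) = (4, -3, -1)
  D3: (4, -4, 0) + (-1, 1, 0) = (3, -3, 0)
  D4: (4, -4, 0) + (-1, 0, 1) = (3, -4, 1)
  D5: (4, -4, 0) + (0, -1, 1) = (4, -5, 1)

Answer: 5 -5 0
5 -4 -1
4 -3 -1
3 -3 0
3 -4 1
4 -5 1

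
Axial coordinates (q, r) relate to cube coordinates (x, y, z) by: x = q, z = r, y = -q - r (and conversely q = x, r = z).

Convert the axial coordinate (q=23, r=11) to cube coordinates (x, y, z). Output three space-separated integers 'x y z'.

Answer: 23 -34 11

Derivation:
x = q = 23
z = r = 11
y = -x - z = -(23) - (11) = -34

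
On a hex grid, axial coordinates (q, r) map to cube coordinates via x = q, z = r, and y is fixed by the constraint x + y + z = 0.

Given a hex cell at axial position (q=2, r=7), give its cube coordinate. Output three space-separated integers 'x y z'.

Answer: 2 -9 7

Derivation:
x = q = 2
z = r = 7
y = -x - z = -(2) - (7) = -9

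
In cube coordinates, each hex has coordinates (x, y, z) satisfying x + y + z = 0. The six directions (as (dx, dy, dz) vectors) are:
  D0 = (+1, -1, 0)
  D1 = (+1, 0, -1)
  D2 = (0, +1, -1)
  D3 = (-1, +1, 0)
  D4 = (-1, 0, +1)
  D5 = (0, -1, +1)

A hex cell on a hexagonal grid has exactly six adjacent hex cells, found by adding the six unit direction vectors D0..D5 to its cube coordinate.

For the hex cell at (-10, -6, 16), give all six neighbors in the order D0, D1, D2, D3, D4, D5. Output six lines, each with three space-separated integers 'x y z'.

Answer: -9 -7 16
-9 -6 15
-10 -5 15
-11 -5 16
-11 -6 17
-10 -7 17

Derivation:
Center: (-10, -6, 16). Add each direction:
  D0: (-10, -6, 16) + (1, -1, 0) = (-9, -7, 16)
  D1: (-10, -6, 16) + (1, 0, -1) = (-9, -6, 15)
  D2: (-10, -6, 16) + (0, 1, -1) = (-10, -5, 15)
  D3: (-10, -6, 16) + (-1, 1, 0) = (-11, -5, 16)
  D4: (-10, -6, 16) + (-1, 0, 1) = (-11, -6, 17)
  D5: (-10, -6, 16) + (0, -1, 1) = (-10, -7, 17)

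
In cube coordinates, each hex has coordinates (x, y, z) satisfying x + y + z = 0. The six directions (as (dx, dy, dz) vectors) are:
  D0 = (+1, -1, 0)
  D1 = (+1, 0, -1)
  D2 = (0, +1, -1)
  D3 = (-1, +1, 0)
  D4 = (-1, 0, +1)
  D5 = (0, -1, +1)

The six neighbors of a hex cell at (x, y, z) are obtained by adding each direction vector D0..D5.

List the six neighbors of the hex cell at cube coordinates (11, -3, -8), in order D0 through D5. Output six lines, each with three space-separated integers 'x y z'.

Answer: 12 -4 -8
12 -3 -9
11 -2 -9
10 -2 -8
10 -3 -7
11 -4 -7

Derivation:
Center: (11, -3, -8). Add each direction:
  D0: (11, -3, -8) + (1, -1, 0) = (12, -4, -8)
  D1: (11, -3, -8) + (1, 0, -1) = (12, -3, -9)
  D2: (11, -3, -8) + (0, 1, -1) = (11, -2, -9)
  D3: (11, -3, -8) + (-1, 1, 0) = (10, -2, -8)
  D4: (11, -3, -8) + (-1, 0, 1) = (10, -3, -7)
  D5: (11, -3, -8) + (0, -1, 1) = (11, -4, -7)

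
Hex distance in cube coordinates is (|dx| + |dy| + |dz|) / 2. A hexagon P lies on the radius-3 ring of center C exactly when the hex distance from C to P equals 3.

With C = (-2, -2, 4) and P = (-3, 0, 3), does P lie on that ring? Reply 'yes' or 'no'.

Answer: no

Derivation:
|px - cx| = |-3 - (-2)| = 1
|py - cy| = |0 - (-2)| = 2
|pz - cz| = |3 - 4| = 1
distance = (1+2+1)/2 = 4/2 = 2
radius = 3; distance != radius -> no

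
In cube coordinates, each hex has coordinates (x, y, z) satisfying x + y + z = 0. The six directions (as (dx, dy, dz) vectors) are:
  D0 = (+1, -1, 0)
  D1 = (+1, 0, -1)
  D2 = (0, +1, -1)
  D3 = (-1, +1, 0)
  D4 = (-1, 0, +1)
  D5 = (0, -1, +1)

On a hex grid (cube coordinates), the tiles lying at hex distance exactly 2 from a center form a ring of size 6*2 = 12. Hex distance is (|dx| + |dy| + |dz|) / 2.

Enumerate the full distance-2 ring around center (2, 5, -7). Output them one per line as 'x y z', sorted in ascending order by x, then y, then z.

Answer: 0 5 -5
0 6 -6
0 7 -7
1 4 -5
1 7 -8
2 3 -5
2 7 -9
3 3 -6
3 6 -9
4 3 -7
4 4 -8
4 5 -9

Derivation:
Walk ring at distance 2 from (2, 5, -7):
Start at center + D4*2 = (0, 5, -5)
  hex 0: (0, 5, -5)
  hex 1: (1, 4, -5)
  hex 2: (2, 3, -5)
  hex 3: (3, 3, -6)
  hex 4: (4, 3, -7)
  hex 5: (4, 4, -8)
  hex 6: (4, 5, -9)
  hex 7: (3, 6, -9)
  hex 8: (2, 7, -9)
  hex 9: (1, 7, -8)
  hex 10: (0, 7, -7)
  hex 11: (0, 6, -6)
Sorted: 12 hexes.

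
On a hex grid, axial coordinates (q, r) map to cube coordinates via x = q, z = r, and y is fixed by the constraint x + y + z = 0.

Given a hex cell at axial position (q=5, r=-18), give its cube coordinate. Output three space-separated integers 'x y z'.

Answer: 5 13 -18

Derivation:
x = q = 5
z = r = -18
y = -x - z = -(5) - (-18) = 13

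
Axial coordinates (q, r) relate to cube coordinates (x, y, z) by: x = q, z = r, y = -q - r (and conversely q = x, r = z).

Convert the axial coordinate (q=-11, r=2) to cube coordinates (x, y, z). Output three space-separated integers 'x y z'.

Answer: -11 9 2

Derivation:
x = q = -11
z = r = 2
y = -x - z = -(-11) - (2) = 9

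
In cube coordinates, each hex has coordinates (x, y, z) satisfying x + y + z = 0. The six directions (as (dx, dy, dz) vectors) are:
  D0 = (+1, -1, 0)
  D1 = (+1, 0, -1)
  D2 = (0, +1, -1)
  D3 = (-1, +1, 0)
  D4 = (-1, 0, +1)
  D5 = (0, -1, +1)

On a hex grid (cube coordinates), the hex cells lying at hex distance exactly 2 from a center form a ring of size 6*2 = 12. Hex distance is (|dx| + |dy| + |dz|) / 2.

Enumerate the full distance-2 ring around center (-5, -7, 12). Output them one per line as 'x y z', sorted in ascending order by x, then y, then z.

Answer: -7 -7 14
-7 -6 13
-7 -5 12
-6 -8 14
-6 -5 11
-5 -9 14
-5 -5 10
-4 -9 13
-4 -6 10
-3 -9 12
-3 -8 11
-3 -7 10

Derivation:
Walk ring at distance 2 from (-5, -7, 12):
Start at center + D4*2 = (-7, -7, 14)
  hex 0: (-7, -7, 14)
  hex 1: (-6, -8, 14)
  hex 2: (-5, -9, 14)
  hex 3: (-4, -9, 13)
  hex 4: (-3, -9, 12)
  hex 5: (-3, -8, 11)
  hex 6: (-3, -7, 10)
  hex 7: (-4, -6, 10)
  hex 8: (-5, -5, 10)
  hex 9: (-6, -5, 11)
  hex 10: (-7, -5, 12)
  hex 11: (-7, -6, 13)
Sorted: 12 hexes.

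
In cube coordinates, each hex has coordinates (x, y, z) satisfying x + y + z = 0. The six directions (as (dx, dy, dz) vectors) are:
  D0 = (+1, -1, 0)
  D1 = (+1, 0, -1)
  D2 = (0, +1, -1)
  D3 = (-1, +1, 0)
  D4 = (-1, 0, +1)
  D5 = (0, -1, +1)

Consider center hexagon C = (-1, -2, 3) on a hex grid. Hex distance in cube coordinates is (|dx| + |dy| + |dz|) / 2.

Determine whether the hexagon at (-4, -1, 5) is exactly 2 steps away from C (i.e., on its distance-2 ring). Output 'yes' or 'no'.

|px - cx| = |-4 - (-1)| = 3
|py - cy| = |-1 - (-2)| = 1
|pz - cz| = |5 - 3| = 2
distance = (3+1+2)/2 = 6/2 = 3
radius = 2; distance != radius -> no

Answer: no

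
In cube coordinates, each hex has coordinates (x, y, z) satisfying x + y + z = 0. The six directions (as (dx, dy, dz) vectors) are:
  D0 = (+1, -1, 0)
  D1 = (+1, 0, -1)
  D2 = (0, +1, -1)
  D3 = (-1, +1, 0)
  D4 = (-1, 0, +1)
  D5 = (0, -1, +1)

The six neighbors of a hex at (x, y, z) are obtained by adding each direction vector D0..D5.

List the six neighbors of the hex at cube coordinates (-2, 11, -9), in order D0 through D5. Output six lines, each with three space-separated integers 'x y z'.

Answer: -1 10 -9
-1 11 -10
-2 12 -10
-3 12 -9
-3 11 -8
-2 10 -8

Derivation:
Center: (-2, 11, -9). Add each direction:
  D0: (-2, 11, -9) + (1, -1, 0) = (-1, 10, -9)
  D1: (-2, 11, -9) + (1, 0, -1) = (-1, 11, -10)
  D2: (-2, 11, -9) + (0, 1, -1) = (-2, 12, -10)
  D3: (-2, 11, -9) + (-1, 1, 0) = (-3, 12, -9)
  D4: (-2, 11, -9) + (-1, 0, 1) = (-3, 11, -8)
  D5: (-2, 11, -9) + (0, -1, 1) = (-2, 10, -8)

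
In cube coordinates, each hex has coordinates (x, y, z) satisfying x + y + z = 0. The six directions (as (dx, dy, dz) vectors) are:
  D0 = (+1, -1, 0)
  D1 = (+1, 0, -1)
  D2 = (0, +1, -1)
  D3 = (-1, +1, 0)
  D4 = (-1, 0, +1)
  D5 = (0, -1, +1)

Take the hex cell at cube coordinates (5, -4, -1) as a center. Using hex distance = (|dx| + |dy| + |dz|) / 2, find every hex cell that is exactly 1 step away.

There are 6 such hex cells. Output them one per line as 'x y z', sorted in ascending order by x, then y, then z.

Walk ring at distance 1 from (5, -4, -1):
Start at center + D4*1 = (4, -4, 0)
  hex 0: (4, -4, 0)
  hex 1: (5, -5, 0)
  hex 2: (6, -5, -1)
  hex 3: (6, -4, -2)
  hex 4: (5, -3, -2)
  hex 5: (4, -3, -1)
Sorted: 6 hexes.

Answer: 4 -4 0
4 -3 -1
5 -5 0
5 -3 -2
6 -5 -1
6 -4 -2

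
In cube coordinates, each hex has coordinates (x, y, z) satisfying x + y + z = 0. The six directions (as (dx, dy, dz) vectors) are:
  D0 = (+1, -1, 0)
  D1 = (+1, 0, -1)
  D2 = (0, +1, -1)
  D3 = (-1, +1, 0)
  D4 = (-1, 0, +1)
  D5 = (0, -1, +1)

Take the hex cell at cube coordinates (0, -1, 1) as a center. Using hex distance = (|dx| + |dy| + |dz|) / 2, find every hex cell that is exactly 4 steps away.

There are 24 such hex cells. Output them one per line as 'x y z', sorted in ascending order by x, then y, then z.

Answer: -4 -1 5
-4 0 4
-4 1 3
-4 2 2
-4 3 1
-3 -2 5
-3 3 0
-2 -3 5
-2 3 -1
-1 -4 5
-1 3 -2
0 -5 5
0 3 -3
1 -5 4
1 2 -3
2 -5 3
2 1 -3
3 -5 2
3 0 -3
4 -5 1
4 -4 0
4 -3 -1
4 -2 -2
4 -1 -3

Derivation:
Walk ring at distance 4 from (0, -1, 1):
Start at center + D4*4 = (-4, -1, 5)
  hex 0: (-4, -1, 5)
  hex 1: (-3, -2, 5)
  hex 2: (-2, -3, 5)
  hex 3: (-1, -4, 5)
  hex 4: (0, -5, 5)
  hex 5: (1, -5, 4)
  hex 6: (2, -5, 3)
  hex 7: (3, -5, 2)
  hex 8: (4, -5, 1)
  hex 9: (4, -4, 0)
  hex 10: (4, -3, -1)
  hex 11: (4, -2, -2)
  hex 12: (4, -1, -3)
  hex 13: (3, 0, -3)
  hex 14: (2, 1, -3)
  hex 15: (1, 2, -3)
  hex 16: (0, 3, -3)
  hex 17: (-1, 3, -2)
  hex 18: (-2, 3, -1)
  hex 19: (-3, 3, 0)
  hex 20: (-4, 3, 1)
  hex 21: (-4, 2, 2)
  hex 22: (-4, 1, 3)
  hex 23: (-4, 0, 4)
Sorted: 24 hexes.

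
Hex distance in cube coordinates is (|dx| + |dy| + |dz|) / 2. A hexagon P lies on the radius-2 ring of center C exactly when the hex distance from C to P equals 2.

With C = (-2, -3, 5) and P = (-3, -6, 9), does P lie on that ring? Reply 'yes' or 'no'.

Answer: no

Derivation:
|px - cx| = |-3 - (-2)| = 1
|py - cy| = |-6 - (-3)| = 3
|pz - cz| = |9 - 5| = 4
distance = (1+3+4)/2 = 8/2 = 4
radius = 2; distance != radius -> no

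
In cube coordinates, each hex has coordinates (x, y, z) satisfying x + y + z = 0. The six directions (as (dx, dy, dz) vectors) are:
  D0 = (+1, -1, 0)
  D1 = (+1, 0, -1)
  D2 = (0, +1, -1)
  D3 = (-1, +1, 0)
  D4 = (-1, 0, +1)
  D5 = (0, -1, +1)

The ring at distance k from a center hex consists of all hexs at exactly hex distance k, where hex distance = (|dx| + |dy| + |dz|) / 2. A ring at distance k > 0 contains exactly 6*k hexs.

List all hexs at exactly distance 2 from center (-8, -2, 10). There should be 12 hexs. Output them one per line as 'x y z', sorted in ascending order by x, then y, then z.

Walk ring at distance 2 from (-8, -2, 10):
Start at center + D4*2 = (-10, -2, 12)
  hex 0: (-10, -2, 12)
  hex 1: (-9, -3, 12)
  hex 2: (-8, -4, 12)
  hex 3: (-7, -4, 11)
  hex 4: (-6, -4, 10)
  hex 5: (-6, -3, 9)
  hex 6: (-6, -2, 8)
  hex 7: (-7, -1, 8)
  hex 8: (-8, 0, 8)
  hex 9: (-9, 0, 9)
  hex 10: (-10, 0, 10)
  hex 11: (-10, -1, 11)
Sorted: 12 hexes.

Answer: -10 -2 12
-10 -1 11
-10 0 10
-9 -3 12
-9 0 9
-8 -4 12
-8 0 8
-7 -4 11
-7 -1 8
-6 -4 10
-6 -3 9
-6 -2 8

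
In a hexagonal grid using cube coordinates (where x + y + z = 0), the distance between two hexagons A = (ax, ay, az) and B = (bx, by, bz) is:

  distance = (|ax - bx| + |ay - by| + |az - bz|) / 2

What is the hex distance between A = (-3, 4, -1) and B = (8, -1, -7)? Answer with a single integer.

|ax - bx| = |-3 - 8| = 11
|ay - by| = |4 - (-1)| = 5
|az - bz| = |-1 - (-7)| = 6
distance = (11 + 5 + 6) / 2 = 22 / 2 = 11

Answer: 11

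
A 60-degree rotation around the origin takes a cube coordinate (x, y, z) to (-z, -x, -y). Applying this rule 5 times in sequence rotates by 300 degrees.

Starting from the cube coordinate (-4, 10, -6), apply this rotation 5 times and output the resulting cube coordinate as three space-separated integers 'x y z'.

Start: (-4, 10, -6)
Step 1: (-4, 10, -6) -> (-(-6), -(-4), -(10)) = (6, 4, -10)
Step 2: (6, 4, -10) -> (-(-10), -(6), -(4)) = (10, -6, -4)
Step 3: (10, -6, -4) -> (-(-4), -(10), -(-6)) = (4, -10, 6)
Step 4: (4, -10, 6) -> (-(6), -(4), -(-10)) = (-6, -4, 10)
Step 5: (-6, -4, 10) -> (-(10), -(-6), -(-4)) = (-10, 6, 4)

Answer: -10 6 4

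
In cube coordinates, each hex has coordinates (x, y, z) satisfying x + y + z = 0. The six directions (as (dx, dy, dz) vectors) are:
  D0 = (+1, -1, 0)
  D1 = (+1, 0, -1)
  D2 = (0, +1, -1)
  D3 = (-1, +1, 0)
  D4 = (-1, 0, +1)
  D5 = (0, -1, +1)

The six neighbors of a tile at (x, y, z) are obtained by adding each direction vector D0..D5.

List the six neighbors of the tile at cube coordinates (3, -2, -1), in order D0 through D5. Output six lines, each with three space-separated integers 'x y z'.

Center: (3, -2, -1). Add each direction:
  D0: (3, -2, -1) + (1, -1, 0) = (4, -3, -1)
  D1: (3, -2, -1) + (1, 0, -1) = (4, -2, -2)
  D2: (3, -2, -1) + (0, 1, -1) = (3, -1, -2)
  D3: (3, -2, -1) + (-1, 1, 0) = (2, -1, -1)
  D4: (3, -2, -1) + (-1, 0, 1) = (2, -2, 0)
  D5: (3, -2, -1) + (0, -1, 1) = (3, -3, 0)

Answer: 4 -3 -1
4 -2 -2
3 -1 -2
2 -1 -1
2 -2 0
3 -3 0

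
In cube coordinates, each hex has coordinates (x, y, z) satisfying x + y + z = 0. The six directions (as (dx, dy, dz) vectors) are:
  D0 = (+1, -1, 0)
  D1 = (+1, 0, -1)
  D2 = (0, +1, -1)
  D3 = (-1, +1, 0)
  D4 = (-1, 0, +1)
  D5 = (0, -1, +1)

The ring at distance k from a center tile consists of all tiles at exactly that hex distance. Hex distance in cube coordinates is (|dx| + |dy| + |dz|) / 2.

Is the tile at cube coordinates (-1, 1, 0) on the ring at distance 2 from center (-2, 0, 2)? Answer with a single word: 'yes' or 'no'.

Answer: yes

Derivation:
|px - cx| = |-1 - (-2)| = 1
|py - cy| = |1 - 0| = 1
|pz - cz| = |0 - 2| = 2
distance = (1+1+2)/2 = 4/2 = 2
radius = 2; distance == radius -> yes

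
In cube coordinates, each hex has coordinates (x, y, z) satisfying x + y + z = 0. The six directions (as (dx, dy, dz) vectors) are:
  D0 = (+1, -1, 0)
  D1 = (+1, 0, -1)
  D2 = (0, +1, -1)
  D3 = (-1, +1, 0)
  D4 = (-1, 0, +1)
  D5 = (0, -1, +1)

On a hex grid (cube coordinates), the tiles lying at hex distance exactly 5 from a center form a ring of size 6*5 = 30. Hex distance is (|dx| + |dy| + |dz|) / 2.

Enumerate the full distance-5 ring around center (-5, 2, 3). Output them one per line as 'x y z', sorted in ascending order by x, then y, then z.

Walk ring at distance 5 from (-5, 2, 3):
Start at center + D4*5 = (-10, 2, 8)
  hex 0: (-10, 2, 8)
  hex 1: (-9, 1, 8)
  hex 2: (-8, 0, 8)
  hex 3: (-7, -1, 8)
  hex 4: (-6, -2, 8)
  hex 5: (-5, -3, 8)
  hex 6: (-4, -3, 7)
  hex 7: (-3, -3, 6)
  hex 8: (-2, -3, 5)
  hex 9: (-1, -3, 4)
  hex 10: (0, -3, 3)
  hex 11: (0, -2, 2)
  hex 12: (0, -1, 1)
  hex 13: (0, 0, 0)
  hex 14: (0, 1, -1)
  hex 15: (0, 2, -2)
  hex 16: (-1, 3, -2)
  hex 17: (-2, 4, -2)
  hex 18: (-3, 5, -2)
  hex 19: (-4, 6, -2)
  hex 20: (-5, 7, -2)
  hex 21: (-6, 7, -1)
  hex 22: (-7, 7, 0)
  hex 23: (-8, 7, 1)
  hex 24: (-9, 7, 2)
  hex 25: (-10, 7, 3)
  hex 26: (-10, 6, 4)
  hex 27: (-10, 5, 5)
  hex 28: (-10, 4, 6)
  hex 29: (-10, 3, 7)
Sorted: 30 hexes.

Answer: -10 2 8
-10 3 7
-10 4 6
-10 5 5
-10 6 4
-10 7 3
-9 1 8
-9 7 2
-8 0 8
-8 7 1
-7 -1 8
-7 7 0
-6 -2 8
-6 7 -1
-5 -3 8
-5 7 -2
-4 -3 7
-4 6 -2
-3 -3 6
-3 5 -2
-2 -3 5
-2 4 -2
-1 -3 4
-1 3 -2
0 -3 3
0 -2 2
0 -1 1
0 0 0
0 1 -1
0 2 -2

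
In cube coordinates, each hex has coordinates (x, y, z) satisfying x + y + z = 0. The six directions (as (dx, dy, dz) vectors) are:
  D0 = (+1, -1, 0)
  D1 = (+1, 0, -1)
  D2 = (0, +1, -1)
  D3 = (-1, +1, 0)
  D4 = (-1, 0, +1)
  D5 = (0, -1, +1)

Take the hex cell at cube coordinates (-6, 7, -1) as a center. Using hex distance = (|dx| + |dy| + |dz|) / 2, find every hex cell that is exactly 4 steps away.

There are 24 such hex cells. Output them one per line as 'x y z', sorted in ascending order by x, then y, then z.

Walk ring at distance 4 from (-6, 7, -1):
Start at center + D4*4 = (-10, 7, 3)
  hex 0: (-10, 7, 3)
  hex 1: (-9, 6, 3)
  hex 2: (-8, 5, 3)
  hex 3: (-7, 4, 3)
  hex 4: (-6, 3, 3)
  hex 5: (-5, 3, 2)
  hex 6: (-4, 3, 1)
  hex 7: (-3, 3, 0)
  hex 8: (-2, 3, -1)
  hex 9: (-2, 4, -2)
  hex 10: (-2, 5, -3)
  hex 11: (-2, 6, -4)
  hex 12: (-2, 7, -5)
  hex 13: (-3, 8, -5)
  hex 14: (-4, 9, -5)
  hex 15: (-5, 10, -5)
  hex 16: (-6, 11, -5)
  hex 17: (-7, 11, -4)
  hex 18: (-8, 11, -3)
  hex 19: (-9, 11, -2)
  hex 20: (-10, 11, -1)
  hex 21: (-10, 10, 0)
  hex 22: (-10, 9, 1)
  hex 23: (-10, 8, 2)
Sorted: 24 hexes.

Answer: -10 7 3
-10 8 2
-10 9 1
-10 10 0
-10 11 -1
-9 6 3
-9 11 -2
-8 5 3
-8 11 -3
-7 4 3
-7 11 -4
-6 3 3
-6 11 -5
-5 3 2
-5 10 -5
-4 3 1
-4 9 -5
-3 3 0
-3 8 -5
-2 3 -1
-2 4 -2
-2 5 -3
-2 6 -4
-2 7 -5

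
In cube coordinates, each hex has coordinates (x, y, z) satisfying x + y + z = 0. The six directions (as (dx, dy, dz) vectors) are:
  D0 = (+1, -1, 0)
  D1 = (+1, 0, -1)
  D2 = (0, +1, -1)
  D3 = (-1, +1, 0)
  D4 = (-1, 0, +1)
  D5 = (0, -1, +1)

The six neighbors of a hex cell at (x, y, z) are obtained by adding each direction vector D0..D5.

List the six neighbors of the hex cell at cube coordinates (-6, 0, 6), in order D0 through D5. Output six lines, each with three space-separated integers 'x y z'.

Center: (-6, 0, 6). Add each direction:
  D0: (-6, 0, 6) + (1, -1, 0) = (-5, -1, 6)
  D1: (-6, 0, 6) + (1, 0, -1) = (-5, 0, 5)
  D2: (-6, 0, 6) + (0, 1, -1) = (-6, 1, 5)
  D3: (-6, 0, 6) + (-1, 1, 0) = (-7, 1, 6)
  D4: (-6, 0, 6) + (-1, 0, 1) = (-7, 0, 7)
  D5: (-6, 0, 6) + (0, -1, 1) = (-6, -1, 7)

Answer: -5 -1 6
-5 0 5
-6 1 5
-7 1 6
-7 0 7
-6 -1 7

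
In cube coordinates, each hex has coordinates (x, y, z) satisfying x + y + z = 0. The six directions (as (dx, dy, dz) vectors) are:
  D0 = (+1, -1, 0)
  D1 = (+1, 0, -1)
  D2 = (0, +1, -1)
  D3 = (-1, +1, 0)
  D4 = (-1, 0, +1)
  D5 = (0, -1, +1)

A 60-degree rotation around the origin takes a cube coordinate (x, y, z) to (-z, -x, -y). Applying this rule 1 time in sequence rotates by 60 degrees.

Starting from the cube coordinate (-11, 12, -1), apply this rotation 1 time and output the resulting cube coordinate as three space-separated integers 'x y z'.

Answer: 1 11 -12

Derivation:
Start: (-11, 12, -1)
Step 1: (-11, 12, -1) -> (-(-1), -(-11), -(12)) = (1, 11, -12)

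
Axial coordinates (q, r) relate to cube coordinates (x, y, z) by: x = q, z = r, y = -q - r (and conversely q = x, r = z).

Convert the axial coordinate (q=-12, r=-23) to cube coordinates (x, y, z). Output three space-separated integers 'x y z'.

x = q = -12
z = r = -23
y = -x - z = -(-12) - (-23) = 35

Answer: -12 35 -23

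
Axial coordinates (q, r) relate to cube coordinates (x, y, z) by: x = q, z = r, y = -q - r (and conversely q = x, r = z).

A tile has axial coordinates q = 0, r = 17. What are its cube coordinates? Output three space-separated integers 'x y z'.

x = q = 0
z = r = 17
y = -x - z = -(0) - (17) = -17

Answer: 0 -17 17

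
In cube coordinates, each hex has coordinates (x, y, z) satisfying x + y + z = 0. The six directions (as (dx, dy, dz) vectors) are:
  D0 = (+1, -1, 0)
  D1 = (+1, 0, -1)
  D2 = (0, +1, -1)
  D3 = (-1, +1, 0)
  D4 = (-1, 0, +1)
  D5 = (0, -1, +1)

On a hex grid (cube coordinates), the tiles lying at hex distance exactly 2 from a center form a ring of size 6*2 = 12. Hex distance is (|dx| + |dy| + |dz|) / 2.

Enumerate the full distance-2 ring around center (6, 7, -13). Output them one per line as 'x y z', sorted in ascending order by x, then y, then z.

Answer: 4 7 -11
4 8 -12
4 9 -13
5 6 -11
5 9 -14
6 5 -11
6 9 -15
7 5 -12
7 8 -15
8 5 -13
8 6 -14
8 7 -15

Derivation:
Walk ring at distance 2 from (6, 7, -13):
Start at center + D4*2 = (4, 7, -11)
  hex 0: (4, 7, -11)
  hex 1: (5, 6, -11)
  hex 2: (6, 5, -11)
  hex 3: (7, 5, -12)
  hex 4: (8, 5, -13)
  hex 5: (8, 6, -14)
  hex 6: (8, 7, -15)
  hex 7: (7, 8, -15)
  hex 8: (6, 9, -15)
  hex 9: (5, 9, -14)
  hex 10: (4, 9, -13)
  hex 11: (4, 8, -12)
Sorted: 12 hexes.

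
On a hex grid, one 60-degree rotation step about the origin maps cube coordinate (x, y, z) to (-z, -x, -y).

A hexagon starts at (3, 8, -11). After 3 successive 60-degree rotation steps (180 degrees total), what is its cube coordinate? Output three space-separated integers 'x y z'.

Start: (3, 8, -11)
Step 1: (3, 8, -11) -> (-(-11), -(3), -(8)) = (11, -3, -8)
Step 2: (11, -3, -8) -> (-(-8), -(11), -(-3)) = (8, -11, 3)
Step 3: (8, -11, 3) -> (-(3), -(8), -(-11)) = (-3, -8, 11)

Answer: -3 -8 11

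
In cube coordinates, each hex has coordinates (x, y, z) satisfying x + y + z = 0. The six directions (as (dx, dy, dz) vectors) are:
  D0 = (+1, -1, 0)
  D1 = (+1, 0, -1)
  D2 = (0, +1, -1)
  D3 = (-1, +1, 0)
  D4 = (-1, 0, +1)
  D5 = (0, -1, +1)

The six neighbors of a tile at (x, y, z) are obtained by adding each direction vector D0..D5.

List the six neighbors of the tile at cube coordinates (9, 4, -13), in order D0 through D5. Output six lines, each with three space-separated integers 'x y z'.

Answer: 10 3 -13
10 4 -14
9 5 -14
8 5 -13
8 4 -12
9 3 -12

Derivation:
Center: (9, 4, -13). Add each direction:
  D0: (9, 4, -13) + (1, -1, 0) = (10, 3, -13)
  D1: (9, 4, -13) + (1, 0, -1) = (10, 4, -14)
  D2: (9, 4, -13) + (0, 1, -1) = (9, 5, -14)
  D3: (9, 4, -13) + (-1, 1, 0) = (8, 5, -13)
  D4: (9, 4, -13) + (-1, 0, 1) = (8, 4, -12)
  D5: (9, 4, -13) + (0, -1, 1) = (9, 3, -12)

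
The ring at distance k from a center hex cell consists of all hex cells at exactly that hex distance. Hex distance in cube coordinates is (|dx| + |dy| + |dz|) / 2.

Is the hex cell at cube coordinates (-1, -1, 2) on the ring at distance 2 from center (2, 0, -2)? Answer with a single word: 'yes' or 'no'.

|px - cx| = |-1 - 2| = 3
|py - cy| = |-1 - 0| = 1
|pz - cz| = |2 - (-2)| = 4
distance = (3+1+4)/2 = 8/2 = 4
radius = 2; distance != radius -> no

Answer: no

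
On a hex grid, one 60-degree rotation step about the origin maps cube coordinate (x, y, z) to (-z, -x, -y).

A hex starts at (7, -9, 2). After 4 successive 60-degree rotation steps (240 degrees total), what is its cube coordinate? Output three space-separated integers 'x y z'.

Start: (7, -9, 2)
Step 1: (7, -9, 2) -> (-(2), -(7), -(-9)) = (-2, -7, 9)
Step 2: (-2, -7, 9) -> (-(9), -(-2), -(-7)) = (-9, 2, 7)
Step 3: (-9, 2, 7) -> (-(7), -(-9), -(2)) = (-7, 9, -2)
Step 4: (-7, 9, -2) -> (-(-2), -(-7), -(9)) = (2, 7, -9)

Answer: 2 7 -9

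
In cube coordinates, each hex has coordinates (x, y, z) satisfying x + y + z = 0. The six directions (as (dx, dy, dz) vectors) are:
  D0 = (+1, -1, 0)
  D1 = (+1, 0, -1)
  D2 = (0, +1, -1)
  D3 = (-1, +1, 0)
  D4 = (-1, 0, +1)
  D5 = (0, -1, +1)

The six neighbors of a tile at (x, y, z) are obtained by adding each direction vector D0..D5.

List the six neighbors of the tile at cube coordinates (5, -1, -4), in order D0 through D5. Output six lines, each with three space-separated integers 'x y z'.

Center: (5, -1, -4). Add each direction:
  D0: (5, -1, -4) + (1, -1, 0) = (6, -2, -4)
  D1: (5, -1, -4) + (1, 0, -1) = (6, -1, -5)
  D2: (5, -1, -4) + (0, 1, -1) = (5, 0, -5)
  D3: (5, -1, -4) + (-1, 1, 0) = (4, 0, -4)
  D4: (5, -1, -4) + (-1, 0, 1) = (4, -1, -3)
  D5: (5, -1, -4) + (0, -1, 1) = (5, -2, -3)

Answer: 6 -2 -4
6 -1 -5
5 0 -5
4 0 -4
4 -1 -3
5 -2 -3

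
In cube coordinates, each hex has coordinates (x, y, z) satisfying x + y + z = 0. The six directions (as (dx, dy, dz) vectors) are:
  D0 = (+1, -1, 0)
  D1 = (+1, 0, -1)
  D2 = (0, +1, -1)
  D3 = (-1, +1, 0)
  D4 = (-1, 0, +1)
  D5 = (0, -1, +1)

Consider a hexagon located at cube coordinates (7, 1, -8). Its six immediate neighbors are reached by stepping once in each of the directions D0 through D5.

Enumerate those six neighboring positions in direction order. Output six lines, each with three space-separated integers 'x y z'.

Center: (7, 1, -8). Add each direction:
  D0: (7, 1, -8) + (1, -1, 0) = (8, 0, -8)
  D1: (7, 1, -8) + (1, 0, -1) = (8, 1, -9)
  D2: (7, 1, -8) + (0, 1, -1) = (7, 2, -9)
  D3: (7, 1, -8) + (-1, 1, 0) = (6, 2, -8)
  D4: (7, 1, -8) + (-1, 0, 1) = (6, 1, -7)
  D5: (7, 1, -8) + (0, -1, 1) = (7, 0, -7)

Answer: 8 0 -8
8 1 -9
7 2 -9
6 2 -8
6 1 -7
7 0 -7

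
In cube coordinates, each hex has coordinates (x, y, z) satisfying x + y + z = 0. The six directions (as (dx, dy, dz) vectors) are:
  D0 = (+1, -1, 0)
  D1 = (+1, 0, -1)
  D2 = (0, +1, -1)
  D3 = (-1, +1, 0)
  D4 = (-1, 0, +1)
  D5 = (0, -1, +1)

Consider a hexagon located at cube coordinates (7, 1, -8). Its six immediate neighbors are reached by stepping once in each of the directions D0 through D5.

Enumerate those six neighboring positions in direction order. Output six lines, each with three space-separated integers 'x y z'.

Center: (7, 1, -8). Add each direction:
  D0: (7, 1, -8) + (1, -1, 0) = (8, 0, -8)
  D1: (7, 1, -8) + (1, 0, -1) = (8, 1, -9)
  D2: (7, 1, -8) + (0, 1, -1) = (7, 2, -9)
  D3: (7, 1, -8) + (-1, 1, 0) = (6, 2, -8)
  D4: (7, 1, -8) + (-1, 0, 1) = (6, 1, -7)
  D5: (7, 1, -8) + (0, -1, 1) = (7, 0, -7)

Answer: 8 0 -8
8 1 -9
7 2 -9
6 2 -8
6 1 -7
7 0 -7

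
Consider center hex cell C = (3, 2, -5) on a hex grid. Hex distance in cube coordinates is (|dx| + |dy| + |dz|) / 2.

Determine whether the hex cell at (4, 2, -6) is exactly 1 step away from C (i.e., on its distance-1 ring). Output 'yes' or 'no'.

Answer: yes

Derivation:
|px - cx| = |4 - 3| = 1
|py - cy| = |2 - 2| = 0
|pz - cz| = |-6 - (-5)| = 1
distance = (1+0+1)/2 = 2/2 = 1
radius = 1; distance == radius -> yes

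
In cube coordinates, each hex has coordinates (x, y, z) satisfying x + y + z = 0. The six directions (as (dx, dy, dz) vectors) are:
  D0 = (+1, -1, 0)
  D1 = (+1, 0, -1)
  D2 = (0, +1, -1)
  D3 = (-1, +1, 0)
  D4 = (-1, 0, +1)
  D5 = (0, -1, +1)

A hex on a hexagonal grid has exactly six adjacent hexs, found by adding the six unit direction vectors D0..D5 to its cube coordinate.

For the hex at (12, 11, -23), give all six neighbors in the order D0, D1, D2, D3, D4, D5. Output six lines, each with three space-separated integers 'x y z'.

Center: (12, 11, -23). Add each direction:
  D0: (12, 11, -23) + (1, -1, 0) = (13, 10, -23)
  D1: (12, 11, -23) + (1, 0, -1) = (13, 11, -24)
  D2: (12, 11, -23) + (0, 1, -1) = (12, 12, -24)
  D3: (12, 11, -23) + (-1, 1, 0) = (11, 12, -23)
  D4: (12, 11, -23) + (-1, 0, 1) = (11, 11, -22)
  D5: (12, 11, -23) + (0, -1, 1) = (12, 10, -22)

Answer: 13 10 -23
13 11 -24
12 12 -24
11 12 -23
11 11 -22
12 10 -22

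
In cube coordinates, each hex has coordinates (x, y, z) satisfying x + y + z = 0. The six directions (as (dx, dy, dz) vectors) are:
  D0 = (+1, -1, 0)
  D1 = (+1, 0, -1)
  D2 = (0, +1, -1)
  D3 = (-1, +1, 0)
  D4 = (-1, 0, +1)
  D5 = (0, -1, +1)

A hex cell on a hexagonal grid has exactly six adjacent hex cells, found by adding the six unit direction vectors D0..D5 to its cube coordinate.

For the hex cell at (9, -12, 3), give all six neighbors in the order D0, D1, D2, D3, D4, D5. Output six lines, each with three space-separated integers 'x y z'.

Answer: 10 -13 3
10 -12 2
9 -11 2
8 -11 3
8 -12 4
9 -13 4

Derivation:
Center: (9, -12, 3). Add each direction:
  D0: (9, -12, 3) + (1, -1, 0) = (10, -13, 3)
  D1: (9, -12, 3) + (1, 0, -1) = (10, -12, 2)
  D2: (9, -12, 3) + (0, 1, -1) = (9, -11, 2)
  D3: (9, -12, 3) + (-1, 1, 0) = (8, -11, 3)
  D4: (9, -12, 3) + (-1, 0, 1) = (8, -12, 4)
  D5: (9, -12, 3) + (0, -1, 1) = (9, -13, 4)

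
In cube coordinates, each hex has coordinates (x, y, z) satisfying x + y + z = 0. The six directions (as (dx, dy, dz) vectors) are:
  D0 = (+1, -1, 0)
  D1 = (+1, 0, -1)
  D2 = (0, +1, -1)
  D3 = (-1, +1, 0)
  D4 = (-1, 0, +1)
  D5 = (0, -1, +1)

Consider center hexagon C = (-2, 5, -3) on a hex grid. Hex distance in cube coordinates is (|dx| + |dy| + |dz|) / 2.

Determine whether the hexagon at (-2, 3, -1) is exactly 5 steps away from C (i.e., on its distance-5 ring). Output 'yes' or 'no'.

|px - cx| = |-2 - (-2)| = 0
|py - cy| = |3 - 5| = 2
|pz - cz| = |-1 - (-3)| = 2
distance = (0+2+2)/2 = 4/2 = 2
radius = 5; distance != radius -> no

Answer: no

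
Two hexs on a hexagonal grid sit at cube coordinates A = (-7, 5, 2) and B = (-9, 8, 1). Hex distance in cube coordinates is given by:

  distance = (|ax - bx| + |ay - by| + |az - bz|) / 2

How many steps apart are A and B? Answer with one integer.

|ax - bx| = |-7 - (-9)| = 2
|ay - by| = |5 - 8| = 3
|az - bz| = |2 - 1| = 1
distance = (2 + 3 + 1) / 2 = 6 / 2 = 3

Answer: 3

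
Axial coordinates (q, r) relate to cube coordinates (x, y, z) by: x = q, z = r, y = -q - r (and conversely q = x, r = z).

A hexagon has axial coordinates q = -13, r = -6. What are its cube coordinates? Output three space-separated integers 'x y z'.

x = q = -13
z = r = -6
y = -x - z = -(-13) - (-6) = 19

Answer: -13 19 -6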